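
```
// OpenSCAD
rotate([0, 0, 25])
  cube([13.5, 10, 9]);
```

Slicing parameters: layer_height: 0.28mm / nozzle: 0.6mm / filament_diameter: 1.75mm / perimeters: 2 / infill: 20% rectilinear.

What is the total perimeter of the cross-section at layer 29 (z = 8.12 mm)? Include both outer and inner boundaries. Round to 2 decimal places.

At z = 8.12 mm: the cube (footprint 13.5×10) is included at this height (perimeter 47.00 mm); (rotated 25° about Z; rotation is an isometry so areas/perimeters/island counts are preserved). Overall, the cross-section is a single solid region. Total boundary length (outer) = 47.00 mm.

47.00 mm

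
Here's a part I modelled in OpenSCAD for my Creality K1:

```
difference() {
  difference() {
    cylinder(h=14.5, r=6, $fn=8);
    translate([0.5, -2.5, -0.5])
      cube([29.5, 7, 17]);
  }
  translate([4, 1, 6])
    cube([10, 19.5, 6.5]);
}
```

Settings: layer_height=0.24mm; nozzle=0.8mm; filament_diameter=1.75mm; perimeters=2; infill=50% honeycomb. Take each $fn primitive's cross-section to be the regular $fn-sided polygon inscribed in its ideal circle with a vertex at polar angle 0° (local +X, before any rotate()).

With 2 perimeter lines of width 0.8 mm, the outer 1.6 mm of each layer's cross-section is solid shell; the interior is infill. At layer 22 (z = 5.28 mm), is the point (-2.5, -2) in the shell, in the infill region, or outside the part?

At z = 5.28 mm: the r=6 cylinder gives a regular 8-gon of circumradius 6 (constant along its height); the cube at (0.5, -2.5) (footprint 29.5×7) is included at this height; Subtracting the remaining from the first: starting from the r=6 cylinder, the 29.5×7 cube at (0.5, -2.5) partially overlaps it — only the 32.95 mm² overlap (of its 206.50 mm²) is removed, clipping the outline — 1 connected region; the cube at (4, 1) is not intersected at this z (z outside [6, 12.5]); Taking the first minus the rest: none of the subtracted shapes is present at this height, so the result so far is unchanged — 1 connected region. Overall, the cross-section is a single solid region. The nearest boundary edge runs (-4.24, -4.24)→(-6.00, 0.00); distance from the point to it = 2.47 mm. The point is inside the cross-section and 2.47 mm from the nearest boundary — more than the 1.6 mm shell width (2 × 0.8), so it's in the infill interior.

infill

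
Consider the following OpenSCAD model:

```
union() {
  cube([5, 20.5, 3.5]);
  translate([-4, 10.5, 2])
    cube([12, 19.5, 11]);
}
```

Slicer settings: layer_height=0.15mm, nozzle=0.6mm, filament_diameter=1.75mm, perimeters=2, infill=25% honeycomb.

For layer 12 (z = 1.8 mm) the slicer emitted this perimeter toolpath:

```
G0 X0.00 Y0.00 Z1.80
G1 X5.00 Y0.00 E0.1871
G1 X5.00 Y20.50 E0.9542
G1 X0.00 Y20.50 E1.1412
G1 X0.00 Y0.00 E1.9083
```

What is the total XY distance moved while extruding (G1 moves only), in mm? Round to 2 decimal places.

51.00 mm

Sum the Euclidean lengths of each G1 segment: total = 51.00 mm.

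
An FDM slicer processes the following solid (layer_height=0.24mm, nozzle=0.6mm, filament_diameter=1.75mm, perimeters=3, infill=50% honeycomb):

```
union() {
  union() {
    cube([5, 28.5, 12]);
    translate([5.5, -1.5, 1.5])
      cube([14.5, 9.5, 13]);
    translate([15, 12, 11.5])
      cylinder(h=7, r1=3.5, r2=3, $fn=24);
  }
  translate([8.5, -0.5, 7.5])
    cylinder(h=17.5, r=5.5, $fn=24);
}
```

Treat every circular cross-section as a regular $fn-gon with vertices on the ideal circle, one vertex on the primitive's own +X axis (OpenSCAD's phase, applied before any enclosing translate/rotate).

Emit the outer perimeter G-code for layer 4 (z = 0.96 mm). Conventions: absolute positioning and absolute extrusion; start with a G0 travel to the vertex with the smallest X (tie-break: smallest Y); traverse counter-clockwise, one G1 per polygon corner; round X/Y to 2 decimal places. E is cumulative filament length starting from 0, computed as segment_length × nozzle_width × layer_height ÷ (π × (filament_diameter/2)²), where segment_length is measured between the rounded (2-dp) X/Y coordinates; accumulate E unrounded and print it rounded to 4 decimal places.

At z = 0.96 mm: the 5×28.5 cube contributes its full rectangle; the cube at (5.5, -1.5) is not intersected at this z (z outside [1.5, 14.5]); the cone at (15, 12) does not reach this height (z outside [11.5, 18.5]); Taking the union: only the 5×28.5 cube is present, so the union is just that shape — 1 connected region; the cylinder at (8.5, -0.5) is absent (z outside [7.5, 25]); Merging all regions: only that combined region is present, so the union is just that shape — 1 connected region. The outline is a single polygon with 4 vertices. Extrusion per mm of travel: 0.6 × 0.24 / (π × 0.875²) = 0.059868. Accumulating E over each segment gives final E = 4.0112.

G0 X0.00 Y0.00 Z0.96
G1 X5.00 Y0.00 E0.2993
G1 X5.00 Y28.50 E2.0056
G1 X0.00 Y28.50 E2.3049
G1 X0.00 Y0.00 E4.0112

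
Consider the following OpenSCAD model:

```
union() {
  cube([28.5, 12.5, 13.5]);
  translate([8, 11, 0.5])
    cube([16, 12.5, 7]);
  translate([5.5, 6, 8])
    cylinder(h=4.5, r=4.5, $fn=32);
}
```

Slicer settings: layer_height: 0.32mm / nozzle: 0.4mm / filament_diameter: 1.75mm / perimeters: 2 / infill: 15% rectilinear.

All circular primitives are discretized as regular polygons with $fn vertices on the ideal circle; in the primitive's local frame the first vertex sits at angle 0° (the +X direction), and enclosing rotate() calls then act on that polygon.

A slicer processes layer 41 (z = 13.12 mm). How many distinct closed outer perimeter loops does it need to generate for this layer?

At z = 13.12 mm: the 28.5×12.5 cube contributes its full rectangle; the cube at (8, 11) does not reach this height (z outside [0.5, 7.5]); the cylinder at (5.5, 6) is not intersected at this z (z outside [8, 12.5]); Merging all regions: only the 28.5×12.5 cube is present, so the union is just that shape — 1 connected region. The result has 1 disconnected region.

1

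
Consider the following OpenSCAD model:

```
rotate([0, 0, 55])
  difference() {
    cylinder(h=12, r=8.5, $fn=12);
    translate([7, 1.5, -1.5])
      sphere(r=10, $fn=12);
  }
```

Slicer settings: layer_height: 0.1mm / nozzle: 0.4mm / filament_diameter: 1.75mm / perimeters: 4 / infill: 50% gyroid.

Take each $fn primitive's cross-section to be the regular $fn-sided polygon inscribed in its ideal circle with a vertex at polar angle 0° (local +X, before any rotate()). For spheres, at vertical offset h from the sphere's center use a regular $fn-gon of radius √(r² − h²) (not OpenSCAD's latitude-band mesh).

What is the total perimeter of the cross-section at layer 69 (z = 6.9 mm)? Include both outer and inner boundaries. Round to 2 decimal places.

56.84 mm

At z = 6.9 mm: the r=8.5 cylinder contributes a regular 12-gon of circumradius 8.5 (perimeter = 2·12·8.500·sin(180°/12) = 52.80 mm); the r=10 sphere at (7, 1.5) contributes a regular 12-gon of circumradius √(10²−8.4²) = 5.426 (perimeter = 2·12·5.426·sin(180°/12) = 33.70 mm); After the difference (first − rest): starting from the r=8.5 cylinder, the r=10 sphere at (7, 1.5) partially overlaps it — only the 49.86 mm² overlap (of its 88.32 mm²) is removed, clipping the outline — boundary = 56.84 mm; (whole slice rotated 55° about Z — lengths, areas and connectivity unchanged). Overall, the cross-section is a single solid region. Total boundary length (outer) = 56.84 mm.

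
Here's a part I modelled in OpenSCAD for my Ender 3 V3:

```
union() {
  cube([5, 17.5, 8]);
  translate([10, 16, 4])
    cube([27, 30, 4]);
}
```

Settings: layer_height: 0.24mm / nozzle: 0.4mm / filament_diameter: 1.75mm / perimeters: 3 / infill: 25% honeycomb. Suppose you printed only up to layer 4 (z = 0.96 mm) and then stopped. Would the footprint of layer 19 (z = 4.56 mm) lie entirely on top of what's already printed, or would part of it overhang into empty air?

Compare the two slices. At z = 0.96: the cube (footprint 5×17.5) is included at this height (area 87.50 mm²); the cube at (10, 16) is absent (z outside [4, 8]); Merging all regions: only the 5×17.5 cube is present, so the union is just that shape — area = 87.50 mm². At z = 4.56: the cube is present — its section is the full 5×17.5 rectangle (area 87.50 mm²); the cube at (10, 16) (footprint 27×30) is included at this height (area 810.00 mm²); Merging all regions: the 2 present regions are separate (no shared area or edge), so areas and boundary lengths simply add and each stays a separate island — area = 897.50 mm². Checking containment: at z = 4.56 the cross-section extends beyond the z = 0.96 cross-section by about 810.00 mm².

part overhangs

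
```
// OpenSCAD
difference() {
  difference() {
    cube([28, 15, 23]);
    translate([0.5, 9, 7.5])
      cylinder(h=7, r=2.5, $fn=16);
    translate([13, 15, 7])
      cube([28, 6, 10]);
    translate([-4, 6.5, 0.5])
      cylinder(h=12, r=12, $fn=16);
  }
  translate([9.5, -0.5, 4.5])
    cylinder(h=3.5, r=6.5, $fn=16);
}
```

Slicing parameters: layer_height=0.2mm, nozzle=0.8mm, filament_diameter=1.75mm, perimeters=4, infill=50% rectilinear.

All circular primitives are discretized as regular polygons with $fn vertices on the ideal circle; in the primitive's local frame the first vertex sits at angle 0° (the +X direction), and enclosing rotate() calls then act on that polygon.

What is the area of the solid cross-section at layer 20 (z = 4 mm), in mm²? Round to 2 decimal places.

315.82 mm²

At z = 4 mm: the cube is present — its section is the full 28×15 rectangle (area 420.00 mm²); the cylinder at (0.5, 9) is not intersected at this z (z outside [7.5, 14.5]); the cube at (13, 15) is absent (z outside [7, 17]); the r=12 cylinder at (-4, 6.5) contributes a regular 16-gon of circumradius 12 (area = (16/2)·12.000²·sin(360°/16) = 440.85 mm²); After the difference (first − rest): starting from the 28×15 cube (420.00 mm²), the r=12 cylinder at (-4, 6.5) partially overlaps it — only the 104.18 mm² overlap (of its 440.85 mm²) is removed, clipping the outline — area = 315.82 mm²; the cylinder at (9.5, -0.5) is absent (z outside [4.5, 8]); Subtracting the remaining from the first: none of the subtracted shapes is present at this height, so the result so far is unchanged — area = 315.82 mm². Overall, the cross-section is a single solid region. Net area = 315.82 mm².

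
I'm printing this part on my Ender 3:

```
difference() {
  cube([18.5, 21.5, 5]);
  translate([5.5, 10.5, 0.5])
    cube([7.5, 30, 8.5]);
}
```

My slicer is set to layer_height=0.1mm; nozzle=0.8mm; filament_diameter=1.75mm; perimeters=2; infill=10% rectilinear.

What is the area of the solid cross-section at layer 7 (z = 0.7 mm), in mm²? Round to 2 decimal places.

315.25 mm²

At z = 0.7 mm: the cube is present — its section is the full 18.5×21.5 rectangle (area 397.75 mm²); the cube at (5.5, 10.5) (footprint 7.5×30) is included at this height (area 225.00 mm²); Subtracting the remaining from the first: starting from the 18.5×21.5 cube (397.75 mm²), the 7.5×30 cube at (5.5, 10.5) partially overlaps it — only the 82.50 mm² overlap (of its 225.00 mm²) is removed, clipping the outline — area = 315.25 mm². Overall, the cross-section is a single solid region. Net area = 315.25 mm².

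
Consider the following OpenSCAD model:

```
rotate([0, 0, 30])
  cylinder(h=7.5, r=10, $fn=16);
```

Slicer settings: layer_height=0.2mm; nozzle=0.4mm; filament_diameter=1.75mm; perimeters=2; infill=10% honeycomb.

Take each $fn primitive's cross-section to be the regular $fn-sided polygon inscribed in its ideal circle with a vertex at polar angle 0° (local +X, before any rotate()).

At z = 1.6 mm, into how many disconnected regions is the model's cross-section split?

At z = 1.6 mm: the cylinder: section is a regular 16-gon, circumradius r=10; (rotated 30° about Z; rotation is an isometry so areas/perimeters/island counts are preserved). The result has 1 disconnected region.

1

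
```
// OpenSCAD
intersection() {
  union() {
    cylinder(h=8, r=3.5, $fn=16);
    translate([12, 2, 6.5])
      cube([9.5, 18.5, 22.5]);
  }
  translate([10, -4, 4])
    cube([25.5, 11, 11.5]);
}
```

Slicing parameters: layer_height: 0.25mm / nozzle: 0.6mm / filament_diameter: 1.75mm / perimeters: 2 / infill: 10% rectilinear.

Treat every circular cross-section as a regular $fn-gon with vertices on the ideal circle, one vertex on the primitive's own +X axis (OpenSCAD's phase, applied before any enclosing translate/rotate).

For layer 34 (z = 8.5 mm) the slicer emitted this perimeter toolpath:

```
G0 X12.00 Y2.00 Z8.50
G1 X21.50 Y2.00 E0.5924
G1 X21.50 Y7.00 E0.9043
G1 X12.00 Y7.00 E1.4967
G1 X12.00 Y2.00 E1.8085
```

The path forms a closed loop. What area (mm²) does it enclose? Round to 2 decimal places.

Apply the shoelace formula to the sequence of (X, Y) vertices; enclosed area = 47.50 mm².

47.50 mm²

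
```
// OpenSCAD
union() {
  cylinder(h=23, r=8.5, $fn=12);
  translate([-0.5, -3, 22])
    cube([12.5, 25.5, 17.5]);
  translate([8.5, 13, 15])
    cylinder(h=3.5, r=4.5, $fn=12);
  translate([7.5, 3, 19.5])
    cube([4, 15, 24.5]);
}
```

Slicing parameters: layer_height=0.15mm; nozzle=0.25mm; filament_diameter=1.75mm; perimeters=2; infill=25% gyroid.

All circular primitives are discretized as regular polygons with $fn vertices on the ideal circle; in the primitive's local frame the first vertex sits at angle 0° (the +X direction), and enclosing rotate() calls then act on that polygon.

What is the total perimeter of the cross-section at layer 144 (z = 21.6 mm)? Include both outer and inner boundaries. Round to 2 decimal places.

At z = 21.6 mm: the r=8.5 cylinder gives a regular 12-gon of circumradius 8.5 (constant along its height) (perimeter = 2·12·8.500·sin(180°/12) = 52.80 mm); the cube at (-0.5, -3) is absent (z outside [22, 39.5]); the cylinder at (8.5, 13) is not intersected at this z (z outside [15, 18.5]); the cube at (7.5, 3) is present — its section is the full 4×15 rectangle (perimeter 38.00 mm); Combining (union): the regions partially overlap (shared area 0.07 mm²), so the edge portions inside another operand are dropped and the merged outline is re-measured after clipping — boundary = 89.11 mm. Overall, the cross-section is a single solid region. Total boundary length (outer) = 89.11 mm.

89.11 mm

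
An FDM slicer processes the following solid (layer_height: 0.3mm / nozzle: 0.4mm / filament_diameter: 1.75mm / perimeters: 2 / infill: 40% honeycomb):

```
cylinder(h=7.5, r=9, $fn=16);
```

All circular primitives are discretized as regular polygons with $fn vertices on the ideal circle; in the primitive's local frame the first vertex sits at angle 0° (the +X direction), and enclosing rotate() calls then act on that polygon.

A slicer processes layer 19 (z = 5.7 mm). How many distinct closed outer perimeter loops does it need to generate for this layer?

1

At z = 5.7 mm: the r=9 cylinder gives a regular 16-gon of circumradius 9 (constant along its height). The result has 1 disconnected region.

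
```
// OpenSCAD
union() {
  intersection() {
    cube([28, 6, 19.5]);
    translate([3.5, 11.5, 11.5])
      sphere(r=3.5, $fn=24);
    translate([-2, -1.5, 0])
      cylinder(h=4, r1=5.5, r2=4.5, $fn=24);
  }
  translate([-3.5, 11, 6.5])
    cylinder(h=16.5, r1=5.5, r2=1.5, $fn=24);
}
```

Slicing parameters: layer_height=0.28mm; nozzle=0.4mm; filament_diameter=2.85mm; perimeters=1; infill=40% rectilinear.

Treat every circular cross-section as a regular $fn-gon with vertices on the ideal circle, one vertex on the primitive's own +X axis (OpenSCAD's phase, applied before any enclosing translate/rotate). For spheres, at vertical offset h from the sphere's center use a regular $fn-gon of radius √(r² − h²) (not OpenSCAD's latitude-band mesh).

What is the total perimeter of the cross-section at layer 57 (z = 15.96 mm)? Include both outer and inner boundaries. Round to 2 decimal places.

At z = 15.96 mm: the cube is present — its section is the full 28×6 rectangle (perimeter 68.00 mm); the sphere at (3.5, 11.5) is absent (|z−center|=4.460 > r=3.5); the cone at (-2, -1.5) is not intersected at this z (z outside [0, 4]); Keeping only the common overlap: at least one operand is absent at this height, so nothing remains; the cone at (-3.5, 11) contributes a regular 24-gon of circumradius 3.207 (interpolated between r1=5.5 and r2=1.5 at t=0.573) (perimeter = 2·24·3.207·sin(180°/24) = 20.09 mm); Combining (union): only the cone at (-3.5, 11) is present, so the union is just that shape — boundary = 20.09 mm. Overall, the cross-section is a single solid region. Total boundary length (outer) = 20.09 mm.

20.09 mm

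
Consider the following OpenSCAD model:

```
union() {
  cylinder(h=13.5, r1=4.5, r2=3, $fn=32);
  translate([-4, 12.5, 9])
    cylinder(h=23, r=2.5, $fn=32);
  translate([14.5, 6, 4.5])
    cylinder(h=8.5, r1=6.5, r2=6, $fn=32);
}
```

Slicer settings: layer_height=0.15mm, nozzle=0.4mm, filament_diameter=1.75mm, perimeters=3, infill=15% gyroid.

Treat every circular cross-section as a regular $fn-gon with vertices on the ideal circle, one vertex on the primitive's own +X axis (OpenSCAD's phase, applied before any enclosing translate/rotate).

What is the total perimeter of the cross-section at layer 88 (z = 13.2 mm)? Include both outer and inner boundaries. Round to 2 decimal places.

At z = 13.2 mm: the cone: at t=0.978 of its height the radius interpolates to r₁+(r₂−r₁)t = 3.033, giving a regular 32-gon of that circumradius (perimeter = 2·32·3.033·sin(180°/32) = 19.03 mm); the cylinder at (-4, 12.5): section is a regular 32-gon, circumradius r=2.5 (perimeter = 2·32·2.500·sin(180°/32) = 15.68 mm); the cone at (14.5, 6) is not intersected at this z (z outside [4.5, 13]); Taking the union: the 2 present regions are separate (no shared area or edge), so areas and boundary lengths simply add and each stays a separate island — boundary = 34.71 mm. Overall, the cross-section has 2 separate islands. Total boundary length (outer) = 34.71 mm.

34.71 mm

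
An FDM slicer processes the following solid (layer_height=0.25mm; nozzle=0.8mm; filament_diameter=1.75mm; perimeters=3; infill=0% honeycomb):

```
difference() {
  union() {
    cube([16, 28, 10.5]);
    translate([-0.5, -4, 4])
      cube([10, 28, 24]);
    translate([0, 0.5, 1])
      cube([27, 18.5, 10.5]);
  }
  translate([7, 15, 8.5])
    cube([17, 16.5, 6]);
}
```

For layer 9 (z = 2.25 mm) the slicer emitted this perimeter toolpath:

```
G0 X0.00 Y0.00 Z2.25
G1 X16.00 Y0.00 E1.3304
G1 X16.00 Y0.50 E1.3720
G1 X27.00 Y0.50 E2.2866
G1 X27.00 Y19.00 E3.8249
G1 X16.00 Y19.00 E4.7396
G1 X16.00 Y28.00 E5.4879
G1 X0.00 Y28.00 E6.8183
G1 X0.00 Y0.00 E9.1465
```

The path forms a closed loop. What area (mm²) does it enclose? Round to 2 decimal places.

Apply the shoelace formula to the sequence of (X, Y) vertices; enclosed area = 651.50 mm².

651.50 mm²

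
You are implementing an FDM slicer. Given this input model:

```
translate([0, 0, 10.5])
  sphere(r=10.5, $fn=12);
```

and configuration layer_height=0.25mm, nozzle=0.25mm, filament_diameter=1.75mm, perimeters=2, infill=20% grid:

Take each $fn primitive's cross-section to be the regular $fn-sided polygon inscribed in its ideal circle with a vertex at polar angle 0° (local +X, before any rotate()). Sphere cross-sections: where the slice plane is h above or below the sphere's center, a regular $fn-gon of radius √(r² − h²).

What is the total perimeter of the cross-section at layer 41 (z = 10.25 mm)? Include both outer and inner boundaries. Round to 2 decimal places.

At z = 10.25 mm: the r=10.5 sphere contributes a regular 12-gon of circumradius √(10.5²−0.25²) = 10.497 (perimeter = 2·12·10.497·sin(180°/12) = 65.20 mm). Overall, the cross-section is a single solid region. Total boundary length (outer) = 65.20 mm.

65.20 mm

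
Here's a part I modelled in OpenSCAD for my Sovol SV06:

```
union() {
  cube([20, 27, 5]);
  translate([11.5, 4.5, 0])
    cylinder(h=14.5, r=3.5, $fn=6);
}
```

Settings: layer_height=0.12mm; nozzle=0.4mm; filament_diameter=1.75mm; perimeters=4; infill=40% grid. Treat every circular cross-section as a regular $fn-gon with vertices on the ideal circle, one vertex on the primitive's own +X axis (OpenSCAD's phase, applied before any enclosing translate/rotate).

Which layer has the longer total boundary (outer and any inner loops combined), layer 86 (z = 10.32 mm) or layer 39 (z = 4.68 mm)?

layer 39 (z = 4.68 mm)

Layer 86 (z = 10.32): the cube does not reach this height (z outside [0, 5]); the r=3.5 cylinder at (11.5, 4.5) contributes a regular 6-gon of circumradius 3.5 (perimeter = 2·6·3.500·sin(180°/6) = 21.00 mm); Combining (union): only the r=3.5 cylinder at (11.5, 4.5) is present, so the union is just that shape — boundary = 21.00 mm. So its perimeter = 21.00 mm. Layer 39 (z = 4.68): the cube is present — its section is the full 20×27 rectangle (perimeter 94.00 mm); the cylinder at (11.5, 4.5): section is a regular 6-gon, circumradius r=3.5 (perimeter = 2·6·3.500·sin(180°/6) = 21.00 mm); Combining (union): the r=3.5 cylinder at (11.5, 4.5) lies entirely inside the 20×27 cube, so the union is just the 20×27 cube — boundary = 94.00 mm. So its perimeter = 94.00 mm. Layer 39 is larger (94.00 vs 21.00 mm).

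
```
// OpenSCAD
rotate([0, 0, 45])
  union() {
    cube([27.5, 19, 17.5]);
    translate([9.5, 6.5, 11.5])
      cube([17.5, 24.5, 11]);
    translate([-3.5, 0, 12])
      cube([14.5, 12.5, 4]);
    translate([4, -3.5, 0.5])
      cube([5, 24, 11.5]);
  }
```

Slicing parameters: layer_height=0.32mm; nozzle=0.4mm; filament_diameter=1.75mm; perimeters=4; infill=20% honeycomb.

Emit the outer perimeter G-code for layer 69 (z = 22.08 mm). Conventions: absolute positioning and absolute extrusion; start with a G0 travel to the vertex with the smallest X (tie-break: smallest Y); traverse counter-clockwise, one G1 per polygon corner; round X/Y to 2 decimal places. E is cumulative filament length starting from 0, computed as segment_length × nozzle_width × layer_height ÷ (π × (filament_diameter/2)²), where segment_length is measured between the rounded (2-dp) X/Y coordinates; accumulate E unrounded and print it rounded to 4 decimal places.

G0 X-15.20 Y28.64 Z22.08
G1 X2.12 Y11.31 E1.3039
G1 X14.50 Y23.69 E2.2356
G1 X-2.83 Y41.01 E3.5394
G1 X-15.20 Y28.64 E4.4704

At z = 22.08 mm: the cube is not intersected at this z (z outside [0, 17.5]); the cube at (9.5, 6.5) is present — its section is the full 17.5×24.5 rectangle; the cube at (-3.5, 0) does not reach this height (z outside [12, 16]); the cube at (4, -3.5) does not reach this height (z outside [0.5, 12]); Combining (union): only the 17.5×24.5 cube at (9.5, 6.5) is present, so the union is just that shape — 1 connected region; (rotated 45° about Z; rotation is an isometry so areas/perimeters/island counts are preserved). The outline is a single polygon with 4 vertices. Extrusion per mm of travel: 0.4 × 0.32 / (π × 0.875²) = 0.053216. Accumulating E over each segment gives final E = 4.4704.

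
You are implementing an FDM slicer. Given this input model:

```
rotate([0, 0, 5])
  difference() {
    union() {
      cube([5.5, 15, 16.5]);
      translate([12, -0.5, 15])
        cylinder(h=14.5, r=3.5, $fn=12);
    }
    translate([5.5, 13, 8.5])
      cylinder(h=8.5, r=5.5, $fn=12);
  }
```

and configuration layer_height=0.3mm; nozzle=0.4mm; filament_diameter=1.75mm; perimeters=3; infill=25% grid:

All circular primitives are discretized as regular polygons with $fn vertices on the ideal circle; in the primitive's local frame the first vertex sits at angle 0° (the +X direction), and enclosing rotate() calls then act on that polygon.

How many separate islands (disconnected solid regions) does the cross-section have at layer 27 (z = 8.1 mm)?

1

At z = 8.1 mm: the 5.5×15 cube contributes its full rectangle; the cylinder at (12, -0.5) does not reach this height (z outside [15, 29.5]); Taking the union: only the 5.5×15 cube is present, so the union is just that shape — 1 connected region; the cylinder at (5.5, 13) does not reach this height (z outside [8.5, 17]); Taking the first minus the rest: none of the subtracted shapes is present at this height, so the result so far is unchanged — 1 connected region; (whole slice rotated 5° about Z — lengths, areas and connectivity unchanged). Overall, the cross-section is a single solid region. Island count = 1.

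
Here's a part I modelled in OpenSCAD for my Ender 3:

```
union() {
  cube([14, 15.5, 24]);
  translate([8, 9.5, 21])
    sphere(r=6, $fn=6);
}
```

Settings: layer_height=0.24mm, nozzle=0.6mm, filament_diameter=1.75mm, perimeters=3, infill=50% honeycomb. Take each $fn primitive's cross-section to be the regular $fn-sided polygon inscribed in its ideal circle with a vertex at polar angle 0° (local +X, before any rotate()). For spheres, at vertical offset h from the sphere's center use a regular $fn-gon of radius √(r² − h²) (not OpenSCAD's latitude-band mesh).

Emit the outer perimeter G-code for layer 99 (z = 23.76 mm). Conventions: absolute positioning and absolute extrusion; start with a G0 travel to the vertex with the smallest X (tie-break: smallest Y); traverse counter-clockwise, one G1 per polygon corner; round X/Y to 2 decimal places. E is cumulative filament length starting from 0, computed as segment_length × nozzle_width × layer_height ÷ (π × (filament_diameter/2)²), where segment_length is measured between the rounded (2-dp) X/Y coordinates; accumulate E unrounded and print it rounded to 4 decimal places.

At z = 23.76 mm: the cube (footprint 14×15.5) is included at this height; the sphere at (8, 9.5): section is a regular 6-gon, circumradius = √(r²−h²) = √(6²−2.76²) = 5.328; Merging all regions: the r=6 sphere at (8, 9.5) lies entirely inside the 14×15.5 cube, so the union is just the 14×15.5 cube — 1 connected region. The outline is a single polygon with 4 vertices. Extrusion per mm of travel: 0.6 × 0.24 / (π × 0.875²) = 0.059868. Accumulating E over each segment gives final E = 3.5322.

G0 X0.00 Y0.00 Z23.76
G1 X14.00 Y0.00 E0.8382
G1 X14.00 Y15.50 E1.7661
G1 X0.00 Y15.50 E2.6043
G1 X0.00 Y0.00 E3.5322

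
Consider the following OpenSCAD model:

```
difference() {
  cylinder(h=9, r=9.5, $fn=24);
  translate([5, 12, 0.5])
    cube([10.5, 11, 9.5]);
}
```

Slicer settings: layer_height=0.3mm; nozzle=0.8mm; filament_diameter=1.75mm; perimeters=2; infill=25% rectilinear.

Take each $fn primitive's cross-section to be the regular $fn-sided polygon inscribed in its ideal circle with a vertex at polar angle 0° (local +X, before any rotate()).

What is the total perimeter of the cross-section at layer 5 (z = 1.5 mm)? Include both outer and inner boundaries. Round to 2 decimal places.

59.52 mm

At z = 1.5 mm: the cylinder: section is a regular 24-gon, circumradius r=9.5 (perimeter = 2·24·9.500·sin(180°/24) = 59.52 mm); the cube at (5, 12) (footprint 10.5×11) is included at this height (perimeter 43.00 mm); Taking the first minus the rest: starting from the r=9.5 cylinder, the 10.5×11 cube at (5, 12) misses the remaining region (no effect) — boundary = 59.52 mm. Overall, the cross-section is a single solid region. Total boundary length (outer) = 59.52 mm.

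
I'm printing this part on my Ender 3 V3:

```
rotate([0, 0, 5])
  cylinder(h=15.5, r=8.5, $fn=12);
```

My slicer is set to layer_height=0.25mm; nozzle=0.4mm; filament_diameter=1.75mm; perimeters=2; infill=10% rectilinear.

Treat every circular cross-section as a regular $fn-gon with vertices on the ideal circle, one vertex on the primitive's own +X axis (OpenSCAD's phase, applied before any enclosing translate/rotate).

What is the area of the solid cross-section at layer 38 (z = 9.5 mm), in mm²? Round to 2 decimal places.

At z = 9.5 mm: the r=8.5 cylinder contributes a regular 12-gon of circumradius 8.5 (area = (12/2)·8.500²·sin(360°/12) = 216.75 mm²); (whole slice rotated 5° about Z — lengths, areas and connectivity unchanged). Overall, the cross-section is a single solid region. Net area = 216.75 mm².

216.75 mm²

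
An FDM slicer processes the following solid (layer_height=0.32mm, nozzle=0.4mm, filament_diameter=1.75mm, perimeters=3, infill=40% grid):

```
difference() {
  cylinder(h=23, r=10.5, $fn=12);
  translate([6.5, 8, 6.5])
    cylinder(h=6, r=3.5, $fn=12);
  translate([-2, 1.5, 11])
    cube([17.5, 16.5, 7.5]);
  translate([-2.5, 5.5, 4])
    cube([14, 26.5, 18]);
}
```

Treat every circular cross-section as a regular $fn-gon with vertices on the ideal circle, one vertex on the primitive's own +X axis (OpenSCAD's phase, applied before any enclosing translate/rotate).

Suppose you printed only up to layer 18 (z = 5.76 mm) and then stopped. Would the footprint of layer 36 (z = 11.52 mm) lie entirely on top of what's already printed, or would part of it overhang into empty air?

Compare the two slices. At z = 5.76: the cylinder: section is a regular 12-gon, circumradius r=10.5 (area = (12/2)·10.500²·sin(360°/12) = 330.75 mm²); the cylinder at (6.5, 8) is absent (z outside [6.5, 12.5]); the cube at (-2, 1.5) does not reach this height (z outside [11, 18.5]); the 14×26.5 cube at (-2.5, 5.5) contributes its full rectangle (area 371.00 mm²); Subtracting the remaining from the first: starting from the r=10.5 cylinder (330.75 mm²), the 14×26.5 cube at (-2.5, 5.5) partially overlaps it — only the 40.68 mm² overlap (of its 371.00 mm²) is removed, clipping the outline — area = 290.07 mm². At z = 11.52: the r=10.5 cylinder contributes a regular 12-gon of circumradius 10.5 (area = (12/2)·10.500²·sin(360°/12) = 330.75 mm²); the cylinder at (6.5, 8): section is a regular 12-gon, circumradius r=3.5 (area = (12/2)·3.500²·sin(360°/12) = 36.75 mm²); the 17.5×16.5 cube at (-2, 1.5) contributes its full rectangle (area 288.75 mm²); the 14×26.5 cube at (-2.5, 5.5) contributes its full rectangle (area 371.00 mm²); After the difference (first − rest): starting from the r=10.5 cylinder (330.75 mm²), the r=3.5 cylinder at (6.5, 8) partially overlaps it — only the 16.78 mm² overlap (of its 36.75 mm²) is removed, clipping the outline; the 17.5×16.5 cube at (-2, 1.5) partially overlaps it — only the 67.93 mm² overlap (of its 288.75 mm²) is removed, clipping the outline; the 14×26.5 cube at (-2.5, 5.5) partially overlaps it — only the 2.20 mm² overlap (of its 371.00 mm²) is removed, clipping the outline — area = 243.85 mm². Checking containment: the cross-section at z = 11.52 is a subset of the cross-section at z = 5.76.

entirely on top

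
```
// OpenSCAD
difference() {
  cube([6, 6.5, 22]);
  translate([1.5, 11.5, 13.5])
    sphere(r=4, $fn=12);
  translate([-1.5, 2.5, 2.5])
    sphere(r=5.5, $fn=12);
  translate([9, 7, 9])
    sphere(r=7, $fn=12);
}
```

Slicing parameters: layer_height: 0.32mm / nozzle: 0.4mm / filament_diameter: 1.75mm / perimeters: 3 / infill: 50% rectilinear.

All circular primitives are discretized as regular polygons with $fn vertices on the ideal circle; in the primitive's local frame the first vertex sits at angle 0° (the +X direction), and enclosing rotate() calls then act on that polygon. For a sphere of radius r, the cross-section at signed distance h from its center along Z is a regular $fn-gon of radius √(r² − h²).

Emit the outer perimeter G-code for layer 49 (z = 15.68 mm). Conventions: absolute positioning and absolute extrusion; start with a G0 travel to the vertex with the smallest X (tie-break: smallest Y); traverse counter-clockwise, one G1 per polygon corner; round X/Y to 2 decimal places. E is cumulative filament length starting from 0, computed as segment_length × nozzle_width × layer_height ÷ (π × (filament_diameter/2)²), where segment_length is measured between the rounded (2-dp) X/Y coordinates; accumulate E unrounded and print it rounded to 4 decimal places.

At z = 15.68 mm: the cube is present — its section is the full 6×6.5 rectangle; the sphere at (1.5, 11.5): section is a regular 12-gon, circumradius = √(r²−h²) = √(4²−2.18²) = 3.354; the sphere at (-1.5, 2.5) does not reach this height (|z−center|=13.180 > r=5.5); the r=7 sphere at (9, 7) slices to a regular 12-gon of circumradius 2.092 (√(r²−h²) with h=6.68 from center); After the difference (first − rest): starting from the 6×6.5 cube, the r=4 sphere at (1.5, 11.5) misses the remaining region (no effect); the r=7 sphere at (9, 7) misses the remaining region (no effect) — 1 connected region. The outline is a single polygon with 4 vertices. Extrusion per mm of travel: 0.4 × 0.32 / (π × 0.875²) = 0.053216. Accumulating E over each segment gives final E = 1.3304.

G0 X0.00 Y0.00 Z15.68
G1 X6.00 Y0.00 E0.3193
G1 X6.00 Y6.50 E0.6652
G1 X0.00 Y6.50 E0.9845
G1 X0.00 Y0.00 E1.3304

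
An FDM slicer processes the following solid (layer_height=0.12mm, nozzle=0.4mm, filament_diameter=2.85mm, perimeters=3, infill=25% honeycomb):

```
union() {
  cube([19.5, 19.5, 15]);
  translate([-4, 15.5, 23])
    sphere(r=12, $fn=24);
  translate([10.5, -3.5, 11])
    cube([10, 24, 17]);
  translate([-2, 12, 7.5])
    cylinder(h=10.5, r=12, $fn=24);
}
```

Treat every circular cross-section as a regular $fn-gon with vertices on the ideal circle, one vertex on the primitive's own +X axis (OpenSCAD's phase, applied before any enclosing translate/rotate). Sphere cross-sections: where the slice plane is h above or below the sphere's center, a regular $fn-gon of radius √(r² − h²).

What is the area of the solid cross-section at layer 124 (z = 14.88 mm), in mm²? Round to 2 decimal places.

743.78 mm²

At z = 14.88 mm: the 19.5×19.5 cube contributes its full rectangle (area 380.25 mm²); the r=12 sphere at (-4, 15.5) slices to a regular 24-gon of circumradius 8.835 (√(r²−h²) with h=8.12 from center) (area = (24/2)·8.835²·sin(360°/24) = 242.46 mm²); the 10×24 cube at (10.5, -3.5) contributes its full rectangle (area 240.00 mm²); the cylinder at (-2, 12): section is a regular 24-gon, circumradius r=12 (area = (24/2)·12.000²·sin(360°/24) = 447.24 mm²); Merging all regions: the regions partially overlap — summed areas 1309.95 mm² minus the doubly-counted overlap 566.17 mm² gives 743.78 mm² — area = 743.78 mm². Overall, the cross-section is a single solid region. Net area = 743.78 mm².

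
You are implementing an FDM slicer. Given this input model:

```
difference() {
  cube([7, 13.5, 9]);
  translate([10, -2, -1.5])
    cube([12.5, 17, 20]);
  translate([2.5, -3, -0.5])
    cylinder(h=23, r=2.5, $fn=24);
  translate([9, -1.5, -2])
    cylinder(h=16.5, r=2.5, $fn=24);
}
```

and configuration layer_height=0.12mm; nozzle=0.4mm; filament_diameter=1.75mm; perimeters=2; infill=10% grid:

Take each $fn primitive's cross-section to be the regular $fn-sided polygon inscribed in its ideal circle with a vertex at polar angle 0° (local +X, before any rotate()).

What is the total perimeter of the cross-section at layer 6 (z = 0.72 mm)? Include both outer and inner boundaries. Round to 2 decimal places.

At z = 0.72 mm: the cube (footprint 7×13.5) is included at this height (perimeter 41.00 mm); the cube at (10, -2) is present — its section is the full 12.5×17 rectangle (perimeter 59.00 mm); the r=2.5 cylinder at (2.5, -3) gives a regular 24-gon of circumradius 2.5 (constant along its height) (perimeter = 2·24·2.500·sin(180°/24) = 15.66 mm); the r=2.5 cylinder at (9, -1.5) contributes a regular 24-gon of circumradius 2.5 (perimeter = 2·24·2.500·sin(180°/24) = 15.66 mm); Subtracting the remaining from the first: starting from the 7×13.5 cube, the 12.5×17 cube at (10, -2) misses the remaining region (no effect); the r=2.5 cylinder at (2.5, -3) misses the remaining region (no effect); the r=2.5 cylinder at (9, -1.5) misses the remaining region (no effect) — boundary = 41.00 mm. Overall, the cross-section is a single solid region. Total boundary length (outer) = 41.00 mm.

41.00 mm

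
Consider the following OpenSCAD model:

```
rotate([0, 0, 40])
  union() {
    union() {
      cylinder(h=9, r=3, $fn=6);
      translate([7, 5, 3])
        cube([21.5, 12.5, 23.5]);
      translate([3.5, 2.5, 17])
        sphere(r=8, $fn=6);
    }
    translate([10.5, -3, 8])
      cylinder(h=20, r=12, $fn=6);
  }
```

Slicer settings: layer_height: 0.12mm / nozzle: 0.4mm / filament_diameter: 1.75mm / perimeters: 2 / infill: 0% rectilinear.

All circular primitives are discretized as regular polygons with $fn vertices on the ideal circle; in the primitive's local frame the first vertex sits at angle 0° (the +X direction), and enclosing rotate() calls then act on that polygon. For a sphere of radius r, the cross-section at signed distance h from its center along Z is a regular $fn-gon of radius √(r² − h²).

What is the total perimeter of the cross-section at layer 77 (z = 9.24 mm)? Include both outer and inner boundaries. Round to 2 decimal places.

At z = 9.24 mm: the cylinder is not intersected at this z (z outside [0, 9]); the cube at (7, 5) is present — its section is the full 21.5×12.5 rectangle (perimeter 68.00 mm); the r=8 sphere at (3.5, 2.5) contributes a regular 6-gon of circumradius √(8²−7.76²) = 1.945 (perimeter = 2·6·1.945·sin(180°/6) = 11.67 mm); Taking the union: the 2 present regions are separate (no shared area or edge), so areas and boundary lengths simply add and each stays a separate island — boundary = 79.67 mm; the r=12 cylinder at (10.5, -3) contributes a regular 6-gon of circumradius 12 (perimeter = 2·6·12.000·sin(180°/6) = 72.00 mm); Taking the union: the regions partially overlap (shared area 34.00 mm²), so the edge portions inside another operand are dropped and the merged outline is re-measured after clipping — boundary = 114.58 mm; (whole slice rotated 40° about Z — lengths, areas and connectivity unchanged). Overall, the cross-section is a single solid region. Total boundary length (outer) = 114.58 mm.

114.58 mm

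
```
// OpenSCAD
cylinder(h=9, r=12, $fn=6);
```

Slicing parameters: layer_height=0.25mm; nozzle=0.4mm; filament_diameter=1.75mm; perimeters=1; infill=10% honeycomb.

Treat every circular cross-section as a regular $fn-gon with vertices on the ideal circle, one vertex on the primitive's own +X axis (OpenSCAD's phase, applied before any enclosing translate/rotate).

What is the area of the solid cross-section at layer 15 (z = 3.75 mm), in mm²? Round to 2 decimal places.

374.12 mm²

At z = 3.75 mm: the cylinder: section is a regular 6-gon, circumradius r=12 (area = (6/2)·12.000²·sin(360°/6) = 374.12 mm²). Overall, the cross-section is a single solid region. Net area = 374.12 mm².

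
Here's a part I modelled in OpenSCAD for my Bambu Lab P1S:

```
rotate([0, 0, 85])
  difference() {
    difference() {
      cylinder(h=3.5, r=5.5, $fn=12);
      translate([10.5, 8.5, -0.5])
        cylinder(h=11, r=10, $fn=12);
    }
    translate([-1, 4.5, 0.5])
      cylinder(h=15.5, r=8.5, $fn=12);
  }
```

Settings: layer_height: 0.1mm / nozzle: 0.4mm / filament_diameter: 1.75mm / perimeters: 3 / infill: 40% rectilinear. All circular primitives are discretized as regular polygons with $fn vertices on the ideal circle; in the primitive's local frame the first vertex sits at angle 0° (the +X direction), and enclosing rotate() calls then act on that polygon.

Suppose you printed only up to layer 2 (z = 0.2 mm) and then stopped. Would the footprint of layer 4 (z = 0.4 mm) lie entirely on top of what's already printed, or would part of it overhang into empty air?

Compare the two slices. At z = 0.2: the r=5.5 cylinder contributes a regular 12-gon of circumradius 5.5 (area = (12/2)·5.500²·sin(360°/12) = 90.75 mm²); the r=10 cylinder at (10.5, 8.5) contributes a regular 12-gon of circumradius 10 (area = (12/2)·10.000²·sin(360°/12) = 300.00 mm²); After the difference (first − rest): starting from the r=5.5 cylinder (90.75 mm²), the r=10 cylinder at (10.5, 8.5) partially overlaps it — only the 7.24 mm² overlap (of its 300.00 mm²) is removed, clipping the outline — area = 83.51 mm²; the cylinder at (-1, 4.5) is not intersected at this z (z outside [0.5, 16]); Taking the first minus the rest: none of the subtracted shapes is present at this height, so the result so far is unchanged — area = 83.51 mm²; (whole slice rotated 85° about Z — lengths, areas and connectivity unchanged). At z = 0.4: the r=5.5 cylinder contributes a regular 12-gon of circumradius 5.5 (area = (12/2)·5.500²·sin(360°/12) = 90.75 mm²); the r=10 cylinder at (10.5, 8.5) gives a regular 12-gon of circumradius 10 (constant along its height) (area = (12/2)·10.000²·sin(360°/12) = 300.00 mm²); Taking the first minus the rest: starting from the r=5.5 cylinder (90.75 mm²), the r=10 cylinder at (10.5, 8.5) partially overlaps it — only the 7.24 mm² overlap (of its 300.00 mm²) is removed, clipping the outline — area = 83.51 mm²; the cylinder at (-1, 4.5) does not reach this height (z outside [0.5, 16]); Subtracting the remaining from the first: none of the subtracted shapes is present at this height, so that combined region is unchanged — area = 83.51 mm²; (rotated 85° about Z; rotation is an isometry so areas/perimeters/island counts are preserved). Checking containment: the cross-section at z = 0.4 is a subset of the cross-section at z = 0.2.

entirely on top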